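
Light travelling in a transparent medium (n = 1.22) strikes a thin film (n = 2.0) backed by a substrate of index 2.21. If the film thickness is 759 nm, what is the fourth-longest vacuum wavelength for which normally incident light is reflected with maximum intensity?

Ray reflecting at the top interface goes from n = 1.22 toward n = 2.0: a half-wave phase shift.
At the lower boundary (n = 2.0 to n = 2.21) the reflected ray undergoes a half-wave phase shift.
Net: no relative phase inversion (both shifts match).
So the condition for constructive reflection is 2 n t = m λ.
λ = 2 n t / m. The fourth-longest wavelength is m = 4: λ = 2 × 2.0 × 759 / 4.00 = 759 nm.

759 nm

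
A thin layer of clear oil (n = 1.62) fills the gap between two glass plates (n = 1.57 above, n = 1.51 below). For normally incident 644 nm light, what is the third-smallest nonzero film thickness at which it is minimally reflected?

596 nm

Ray reflecting at the top interface goes from n = 1.57 toward n = 1.62: a half-wave phase shift.
At the lower boundary (n = 1.62 to n = 1.51) the reflected ray undergoes no phase shift.
Net: one phase inversion between the two reflected rays.
With one net inversion, destructive interference in reflection requires 2 n t = m λ.
The third-smallest nonzero thickness corresponds to m = 3: t = m λ / (2 n) = 3.00 × 644 / (2 × 1.62) = 596 nm.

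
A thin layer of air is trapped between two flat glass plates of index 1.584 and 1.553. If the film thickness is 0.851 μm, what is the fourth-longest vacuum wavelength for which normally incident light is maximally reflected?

At the upper boundary (n = 1.584 to n = 1.0) the reflected ray undergoes no phase shift.
At the lower boundary (n = 1.0 to n = 1.553) the reflected ray undergoes a half-wave phase shift.
Exactly one π shift → a net half-wave offset.
So the condition for constructive reflection is 2 n t = (m + ½) λ.
λ = 2 n t / (m + ½). The fourth-longest wavelength is m = 3: λ = 2 × 1.0 × 851 / 3.50 = 486 nm.

486 nm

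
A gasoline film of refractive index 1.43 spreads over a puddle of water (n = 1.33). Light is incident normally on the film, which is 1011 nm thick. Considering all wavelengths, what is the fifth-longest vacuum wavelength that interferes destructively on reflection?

Top surface (1.0 → 1.43): reflection off a higher-index medium gives a half-wave phase shift.
Ray reflecting at the bottom interface goes from n = 1.43 toward n = 1.33: no phase shift.
Net: one phase inversion between the two reflected rays.
So the condition for destructive reflection is 2 n t = m λ.
λ = 2 n t / m. The fifth-longest wavelength is m = 5: λ = 2 × 1.43 × 1011 / 5.00 = 578 nm.

578 nm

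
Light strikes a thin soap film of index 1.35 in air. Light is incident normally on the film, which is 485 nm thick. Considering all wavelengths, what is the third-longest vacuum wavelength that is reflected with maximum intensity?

At the upper boundary (n = 1.0 to n = 1.35) the reflected ray undergoes a half-wave phase shift.
Bottom surface (1.35 → 1.0): reflection off a lower-index medium gives no phase shift.
Exactly one π shift → a net half-wave offset.
With one net inversion, constructive interference in reflection requires 2 n t = (m + ½) λ.
λ = 2 n t / (m + ½). The third-longest wavelength is m = 2: λ = 2 × 1.35 × 485 / 2.50 = 524 nm.

524 nm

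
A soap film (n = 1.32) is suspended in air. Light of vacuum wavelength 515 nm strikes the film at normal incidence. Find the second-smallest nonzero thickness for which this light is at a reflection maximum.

Top surface (1.0 → 1.32): reflection off a higher-index medium gives a half-wave phase shift.
At the lower boundary (n = 1.32 to n = 1.0) the reflected ray undergoes no phase shift.
Exactly one π shift → a net half-wave offset.
So the condition for constructive reflection is 2 n t = (m + ½) λ.
The second-smallest nonzero thickness corresponds to m = 1: t = (m + ½) λ / (2 n) = 1.50 × 515 / (2 × 1.32) = 293 nm.

293 nm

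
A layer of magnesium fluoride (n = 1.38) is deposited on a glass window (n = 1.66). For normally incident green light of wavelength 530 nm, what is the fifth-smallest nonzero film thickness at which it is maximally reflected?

960 nm

Top surface (1.0 → 1.38): reflection off a higher-index medium gives a half-wave phase shift.
Ray reflecting at the bottom interface goes from n = 1.38 toward n = 1.66: a half-wave phase shift.
Zero or two π shifts → no net half-wave offset.
So the condition for constructive reflection is 2 n t = m λ.
The fifth-smallest nonzero thickness corresponds to m = 5: t = m λ / (2 n) = 5.00 × 530 / (2 × 1.38) = 960 nm.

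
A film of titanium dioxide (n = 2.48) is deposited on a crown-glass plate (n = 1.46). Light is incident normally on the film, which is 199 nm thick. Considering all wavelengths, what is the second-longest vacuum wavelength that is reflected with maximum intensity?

658 nm

At the upper boundary (n = 1.0 to n = 2.48) the reflected ray undergoes a half-wave phase shift.
At the lower boundary (n = 2.48 to n = 1.46) the reflected ray undergoes no phase shift.
Net: one phase inversion between the two reflected rays.
For strong reflection here: 2 n t = (m + ½) λ.
λ = 2 n t / (m + ½). The second-longest wavelength is m = 1: λ = 2 × 2.48 × 199 / 1.50 = 658 nm.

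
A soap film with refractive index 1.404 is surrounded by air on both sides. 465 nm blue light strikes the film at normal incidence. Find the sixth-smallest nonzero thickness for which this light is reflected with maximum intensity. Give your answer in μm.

0.911 μm

Top surface (1.0 → 1.404): reflection off a higher-index medium gives a half-wave phase shift.
At the lower boundary (n = 1.404 to n = 1.0) the reflected ray undergoes no phase shift.
The two reflections differ by half a wavelength.
With one net inversion, constructive interference in reflection requires 2 n t = (m + ½) λ.
The sixth-smallest nonzero thickness corresponds to m = 5: t = (m + ½) λ / (2 n) = 5.50 × 465 / (2 × 1.404) = 911 nm.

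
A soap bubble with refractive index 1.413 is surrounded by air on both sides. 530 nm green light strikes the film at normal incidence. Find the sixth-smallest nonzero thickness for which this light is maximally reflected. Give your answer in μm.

1.03 μm

Top surface (1.0 → 1.413): reflection off a higher-index medium gives a half-wave phase shift.
Bottom surface (1.413 → 1.0): reflection off a lower-index medium gives no phase shift.
The two reflections differ by half a wavelength.
So the condition for constructive reflection is 2 n t = (m + ½) λ.
The sixth-smallest nonzero thickness corresponds to m = 5: t = (m + ½) λ / (2 n) = 5.50 × 530 / (2 × 1.413) = 1031 nm.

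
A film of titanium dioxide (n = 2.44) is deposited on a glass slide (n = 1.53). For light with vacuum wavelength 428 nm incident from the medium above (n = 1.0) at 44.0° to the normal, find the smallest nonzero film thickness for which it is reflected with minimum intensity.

91.5 nm

Top surface (1.0 → 2.44): reflection off a higher-index medium gives a half-wave phase shift.
Bottom surface (2.44 → 1.53): reflection off a lower-index medium gives no phase shift.
Exactly one π shift → a net half-wave offset.
So the condition for destructive reflection is 2 n t cos θ_r = m λ.
Snell's law: 1.0 sin 44.0° = 2.44 sin θ_r → sin θ_r = 0.285, cos θ_r = 0.959.
Minimum nonzero at m = 1: t = λ / (2 n cos θ_r) = 428 / (2 × 2.44 × 0.959) = 91.5 nm.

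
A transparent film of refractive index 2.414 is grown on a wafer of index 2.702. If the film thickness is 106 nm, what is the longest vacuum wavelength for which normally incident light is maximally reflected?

512 nm

Top surface (1.0 → 2.414): reflection off a higher-index medium gives a half-wave phase shift.
Bottom surface (2.414 → 2.702): reflection off a higher-index medium gives a half-wave phase shift.
The two reflections carry the same phase change, so no net offset.
For bright reflection here: 2 n t = m λ.
λ = 2 n t / m. The longest wavelength is m = 1: λ = 2 × 2.414 × 106 / 1.00 = 512 nm.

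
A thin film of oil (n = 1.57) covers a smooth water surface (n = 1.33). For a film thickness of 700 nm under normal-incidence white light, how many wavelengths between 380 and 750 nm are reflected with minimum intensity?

3

Top surface (1.0 → 1.57): reflection off a higher-index medium gives a half-wave phase shift.
Bottom surface (1.57 → 1.33): reflection off a lower-index medium gives no phase shift.
The two reflections differ by half a wavelength.
So the condition for destructive reflection is 2 n t = m λ.
λ = 2 n t / m = 2198 / m nm.
m=2: 1099 nm (IR); m=3: 733 nm (visible); m=4: 550 nm (visible); m=5: 440 nm (visible); m=6: 366 nm (UV).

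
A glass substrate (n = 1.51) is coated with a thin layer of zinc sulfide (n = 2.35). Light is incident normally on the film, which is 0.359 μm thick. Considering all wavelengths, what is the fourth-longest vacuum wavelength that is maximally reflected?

482 nm

Ray reflecting at the top interface goes from n = 1.0 toward n = 2.35: a half-wave phase shift.
At the lower boundary (n = 2.35 to n = 1.51) the reflected ray undergoes no phase shift.
The two reflections differ by half a wavelength.
So the condition for constructive reflection is 2 n t = (m + ½) λ.
λ = 2 n t / (m + ½). The fourth-longest wavelength is m = 3: λ = 2 × 2.35 × 359 / 3.50 = 482 nm.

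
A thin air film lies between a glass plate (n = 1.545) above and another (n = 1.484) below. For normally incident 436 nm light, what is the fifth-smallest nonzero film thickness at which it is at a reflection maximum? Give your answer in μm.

0.981 μm

Ray reflecting at the top interface goes from n = 1.545 toward n = 1.0: no phase shift.
Ray reflecting at the bottom interface goes from n = 1.0 toward n = 1.484: a half-wave phase shift.
Net: one phase inversion between the two reflected rays.
So the condition for constructive reflection is 2 n t = (m + ½) λ.
The fifth-smallest nonzero thickness corresponds to m = 4: t = (m + ½) λ / (2 n) = 4.50 × 436 / (2 × 1.0) = 981 nm.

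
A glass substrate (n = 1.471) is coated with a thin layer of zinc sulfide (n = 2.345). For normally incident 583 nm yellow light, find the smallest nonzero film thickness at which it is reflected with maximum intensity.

62.2 nm

At the upper boundary (n = 1.0 to n = 2.345) the reflected ray undergoes a half-wave phase shift.
At the lower boundary (n = 2.345 to n = 1.471) the reflected ray undergoes no phase shift.
Net: one phase inversion between the two reflected rays.
For strong reflection here: 2 n t = (m + ½) λ.
Minimum at m = 0: t = λ / (4 n) = 583 / (4 × 2.345) = 62.2 nm.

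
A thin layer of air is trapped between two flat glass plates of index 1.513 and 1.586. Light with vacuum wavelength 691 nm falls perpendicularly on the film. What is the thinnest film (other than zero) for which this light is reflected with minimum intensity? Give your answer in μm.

0.346 μm

Top surface (1.513 → 1.0): reflection off a lower-index medium gives no phase shift.
Bottom surface (1.0 → 1.586): reflection off a higher-index medium gives a half-wave phase shift.
The two reflections differ by half a wavelength.
For dark reflection here: 2 n t = m λ.
Minimum nonzero at m = 1: t = λ / (2 n) = 691 / (2 × 1.0) = 346 nm.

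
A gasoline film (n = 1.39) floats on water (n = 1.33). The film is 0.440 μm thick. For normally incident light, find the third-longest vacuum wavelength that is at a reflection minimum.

408 nm

Ray reflecting at the top interface goes from n = 1.0 toward n = 1.39: a half-wave phase shift.
At the lower boundary (n = 1.39 to n = 1.33) the reflected ray undergoes no phase shift.
Exactly one π shift → a net half-wave offset.
With one net inversion, destructive interference in reflection requires 2 n t = m λ.
λ = 2 n t / m. The third-longest wavelength is m = 3: λ = 2 × 1.39 × 440 / 3.00 = 408 nm.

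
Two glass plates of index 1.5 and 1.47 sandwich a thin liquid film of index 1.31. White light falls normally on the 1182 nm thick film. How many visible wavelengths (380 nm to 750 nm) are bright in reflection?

4

Ray reflecting at the top interface goes from n = 1.5 toward n = 1.31: no phase shift.
Bottom surface (1.31 → 1.47): reflection off a higher-index medium gives a half-wave phase shift.
The two reflections differ by half a wavelength.
So the condition for constructive reflection is 2 n t = (m + ½) λ.
λ = 2 n t / (m + ½) = 3097 / (m + ½) nm.
m=3: 885 nm (IR); m=4: 688 nm (visible); m=5: 563 nm (visible); m=6: 476 nm (visible); m=7: 413 nm (visible); m=8: 364 nm (UV).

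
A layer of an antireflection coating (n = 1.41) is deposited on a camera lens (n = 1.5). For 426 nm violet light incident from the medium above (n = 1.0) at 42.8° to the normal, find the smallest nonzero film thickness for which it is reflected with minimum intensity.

86.2 nm

Ray reflecting at the top interface goes from n = 1.0 toward n = 1.41: a half-wave phase shift.
Ray reflecting at the bottom interface goes from n = 1.41 toward n = 1.5: a half-wave phase shift.
The two reflections carry the same phase change, so no net offset.
So the condition for destructive reflection is 2 n t cos θ_r = (m + ½) λ.
Snell's law: 1.0 sin 42.8° = 1.41 sin θ_r → sin θ_r = 0.482, cos θ_r = 0.876.
Minimum at m = 0: t = λ / (4 n cos θ_r) = 426 / (4 × 1.41 × 0.876) = 86.2 nm.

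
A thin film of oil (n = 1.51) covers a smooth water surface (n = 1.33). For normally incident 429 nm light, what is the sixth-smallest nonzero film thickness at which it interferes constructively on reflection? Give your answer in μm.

0.781 μm

At the upper boundary (n = 1.0 to n = 1.51) the reflected ray undergoes a half-wave phase shift.
At the lower boundary (n = 1.51 to n = 1.33) the reflected ray undergoes no phase shift.
The two reflections differ by half a wavelength.
With one net inversion, constructive interference in reflection requires 2 n t = (m + ½) λ.
The sixth-smallest nonzero thickness corresponds to m = 5: t = (m + ½) λ / (2 n) = 5.50 × 429 / (2 × 1.51) = 781 nm.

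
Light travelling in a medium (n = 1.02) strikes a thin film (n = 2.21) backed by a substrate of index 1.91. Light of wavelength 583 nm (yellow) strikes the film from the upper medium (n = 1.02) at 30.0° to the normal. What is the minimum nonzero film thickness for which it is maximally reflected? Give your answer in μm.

0.0678 μm

Ray reflecting at the top interface goes from n = 1.02 toward n = 2.21: a half-wave phase shift.
At the lower boundary (n = 2.21 to n = 1.91) the reflected ray undergoes no phase shift.
Exactly one π shift → a net half-wave offset.
For bright reflection here: 2 n t cos θ_r = (m + ½) λ.
Snell's law: 1.02 sin 30.0° = 2.21 sin θ_r → sin θ_r = 0.231, cos θ_r = 0.973.
Minimum at m = 0: t = λ / (4 n cos θ_r) = 583 / (4 × 2.21 × 0.973) = 67.8 nm.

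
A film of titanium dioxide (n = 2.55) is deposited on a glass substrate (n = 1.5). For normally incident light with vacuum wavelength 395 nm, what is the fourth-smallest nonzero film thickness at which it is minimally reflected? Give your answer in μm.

Top surface (1.0 → 2.55): reflection off a higher-index medium gives a half-wave phase shift.
At the lower boundary (n = 2.55 to n = 1.5) the reflected ray undergoes no phase shift.
Exactly one π shift → a net half-wave offset.
So the condition for destructive reflection is 2 n t = m λ.
The fourth-smallest nonzero thickness corresponds to m = 4: t = m λ / (2 n) = 4.00 × 395 / (2 × 2.55) = 310 nm.

0.310 μm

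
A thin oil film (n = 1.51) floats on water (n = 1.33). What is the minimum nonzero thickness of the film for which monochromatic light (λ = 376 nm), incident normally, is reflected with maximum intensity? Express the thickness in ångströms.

623 Å

Ray reflecting at the top interface goes from n = 1.0 toward n = 1.51: a half-wave phase shift.
Ray reflecting at the bottom interface goes from n = 1.51 toward n = 1.33: no phase shift.
The two reflections differ by half a wavelength.
With one net inversion, constructive interference in reflection requires 2 n t = (m + ½) λ.
Minimum at m = 0: t = λ / (4 n) = 376 / (4 × 1.51) = 62.3 nm.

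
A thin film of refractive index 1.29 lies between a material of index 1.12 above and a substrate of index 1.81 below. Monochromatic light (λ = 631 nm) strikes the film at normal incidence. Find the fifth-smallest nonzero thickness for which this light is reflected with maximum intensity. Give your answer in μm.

Top surface (1.12 → 1.29): reflection off a higher-index medium gives a half-wave phase shift.
At the lower boundary (n = 1.29 to n = 1.81) the reflected ray undergoes a half-wave phase shift.
Zero or two π shifts → no net half-wave offset.
For strong reflection here: 2 n t = m λ.
The fifth-smallest nonzero thickness corresponds to m = 5: t = m λ / (2 n) = 5.00 × 631 / (2 × 1.29) = 1223 nm.

1.22 μm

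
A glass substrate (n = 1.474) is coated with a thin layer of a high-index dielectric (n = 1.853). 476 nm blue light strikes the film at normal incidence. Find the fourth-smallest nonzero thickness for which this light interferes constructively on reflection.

Top surface (1.0 → 1.853): reflection off a higher-index medium gives a half-wave phase shift.
Bottom surface (1.853 → 1.474): reflection off a lower-index medium gives no phase shift.
Net: one phase inversion between the two reflected rays.
With one net inversion, constructive interference in reflection requires 2 n t = (m + ½) λ.
The fourth-smallest nonzero thickness corresponds to m = 3: t = (m + ½) λ / (2 n) = 3.50 × 476 / (2 × 1.853) = 450 nm.

450 nm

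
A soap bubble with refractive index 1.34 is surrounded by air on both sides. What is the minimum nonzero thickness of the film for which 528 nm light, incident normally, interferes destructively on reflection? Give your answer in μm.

0.197 μm

At the upper boundary (n = 1.0 to n = 1.34) the reflected ray undergoes a half-wave phase shift.
Bottom surface (1.34 → 1.0): reflection off a lower-index medium gives no phase shift.
Exactly one π shift → a net half-wave offset.
For weak reflection here: 2 n t = m λ.
Minimum nonzero at m = 1: t = λ / (2 n) = 528 / (2 × 1.34) = 197 nm.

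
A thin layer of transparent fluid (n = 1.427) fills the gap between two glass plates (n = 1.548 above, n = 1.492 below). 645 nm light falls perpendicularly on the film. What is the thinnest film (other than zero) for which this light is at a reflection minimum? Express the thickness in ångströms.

At the upper boundary (n = 1.548 to n = 1.427) the reflected ray undergoes no phase shift.
At the lower boundary (n = 1.427 to n = 1.492) the reflected ray undergoes a half-wave phase shift.
Exactly one π shift → a net half-wave offset.
With one net inversion, destructive interference in reflection requires 2 n t = m λ.
Minimum nonzero at m = 1: t = λ / (2 n) = 645 / (2 × 1.427) = 226 nm.

2260 Å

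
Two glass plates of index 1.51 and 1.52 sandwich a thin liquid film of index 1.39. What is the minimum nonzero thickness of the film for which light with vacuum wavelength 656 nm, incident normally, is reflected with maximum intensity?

Ray reflecting at the top interface goes from n = 1.51 toward n = 1.39: no phase shift.
Ray reflecting at the bottom interface goes from n = 1.39 toward n = 1.52: a half-wave phase shift.
Exactly one π shift → a net half-wave offset.
With one net inversion, constructive interference in reflection requires 2 n t = (m + ½) λ.
Minimum at m = 0: t = λ / (4 n) = 656 / (4 × 1.39) = 118 nm.

118 nm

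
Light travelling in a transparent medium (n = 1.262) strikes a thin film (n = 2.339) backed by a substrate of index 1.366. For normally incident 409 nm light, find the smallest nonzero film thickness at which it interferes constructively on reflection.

Ray reflecting at the top interface goes from n = 1.262 toward n = 2.339: a half-wave phase shift.
Ray reflecting at the bottom interface goes from n = 2.339 toward n = 1.366: no phase shift.
Exactly one π shift → a net half-wave offset.
So the condition for constructive reflection is 2 n t = (m + ½) λ.
Minimum at m = 0: t = λ / (4 n) = 409 / (4 × 2.339) = 43.7 nm.

43.7 nm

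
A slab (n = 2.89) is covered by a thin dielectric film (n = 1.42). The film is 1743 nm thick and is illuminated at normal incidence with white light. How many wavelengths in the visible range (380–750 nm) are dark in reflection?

6

Top surface (1.0 → 1.42): reflection off a higher-index medium gives a half-wave phase shift.
Ray reflecting at the bottom interface goes from n = 1.42 toward n = 2.89: a half-wave phase shift.
Zero or two π shifts → no net half-wave offset.
With no net inversion, destructive interference in reflection requires 2 n t = (m + ½) λ.
λ = 2 n t / (m + ½) = 4950 / (m + ½) nm.
m=6: 762 nm (IR); m=7: 660 nm (visible); m=8: 582 nm (visible); m=9: 521 nm (visible); m=10: 471 nm (visible); m=11: 430 nm (visible); m=12: 396 nm (visible); m=13: 367 nm (UV).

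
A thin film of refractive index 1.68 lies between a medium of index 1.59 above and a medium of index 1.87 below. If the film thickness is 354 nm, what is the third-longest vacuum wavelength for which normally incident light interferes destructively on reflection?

476 nm

At the upper boundary (n = 1.59 to n = 1.68) the reflected ray undergoes a half-wave phase shift.
Ray reflecting at the bottom interface goes from n = 1.68 toward n = 1.87: a half-wave phase shift.
Net: no relative phase inversion (both shifts match).
With no net inversion, destructive interference in reflection requires 2 n t = (m + ½) λ.
λ = 2 n t / (m + ½). The third-longest wavelength is m = 2: λ = 2 × 1.68 × 354 / 2.50 = 476 nm.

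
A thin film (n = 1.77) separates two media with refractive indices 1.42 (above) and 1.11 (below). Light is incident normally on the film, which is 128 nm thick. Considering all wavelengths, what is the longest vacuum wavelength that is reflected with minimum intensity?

Ray reflecting at the top interface goes from n = 1.42 toward n = 1.77: a half-wave phase shift.
At the lower boundary (n = 1.77 to n = 1.11) the reflected ray undergoes no phase shift.
Exactly one π shift → a net half-wave offset.
With one net inversion, destructive interference in reflection requires 2 n t = m λ.
λ = 2 n t / m. The longest wavelength is m = 1: λ = 2 × 1.77 × 128 / 1.00 = 453 nm.

453 nm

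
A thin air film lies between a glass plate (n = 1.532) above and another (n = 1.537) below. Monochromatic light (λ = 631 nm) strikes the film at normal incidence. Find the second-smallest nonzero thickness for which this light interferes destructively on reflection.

Ray reflecting at the top interface goes from n = 1.532 toward n = 1.0: no phase shift.
Ray reflecting at the bottom interface goes from n = 1.0 toward n = 1.537: a half-wave phase shift.
Exactly one π shift → a net half-wave offset.
For minimum reflection here: 2 n t = m λ.
The second-smallest nonzero thickness corresponds to m = 2: t = m λ / (2 n) = 2.00 × 631 / (2 × 1.0) = 631 nm.

631 nm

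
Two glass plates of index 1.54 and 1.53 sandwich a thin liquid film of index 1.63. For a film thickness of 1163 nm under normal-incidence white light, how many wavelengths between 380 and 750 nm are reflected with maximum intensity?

5

At the upper boundary (n = 1.54 to n = 1.63) the reflected ray undergoes a half-wave phase shift.
Bottom surface (1.63 → 1.53): reflection off a lower-index medium gives no phase shift.
Exactly one π shift → a net half-wave offset.
With one net inversion, constructive interference in reflection requires 2 n t = (m + ½) λ.
λ = 2 n t / (m + ½) = 3791 / (m + ½) nm.
m=4: 843 nm (IR); m=5: 689 nm (visible); m=6: 583 nm (visible); m=7: 506 nm (visible); m=8: 446 nm (visible); m=9: 399 nm (visible); m=10: 361 nm (UV).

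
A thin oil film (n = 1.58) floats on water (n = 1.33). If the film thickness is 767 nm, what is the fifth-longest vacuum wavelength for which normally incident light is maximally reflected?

539 nm

Ray reflecting at the top interface goes from n = 1.0 toward n = 1.58: a half-wave phase shift.
Ray reflecting at the bottom interface goes from n = 1.58 toward n = 1.33: no phase shift.
The two reflections differ by half a wavelength.
For bright reflection here: 2 n t = (m + ½) λ.
λ = 2 n t / (m + ½). The fifth-longest wavelength is m = 4: λ = 2 × 1.58 × 767 / 4.50 = 539 nm.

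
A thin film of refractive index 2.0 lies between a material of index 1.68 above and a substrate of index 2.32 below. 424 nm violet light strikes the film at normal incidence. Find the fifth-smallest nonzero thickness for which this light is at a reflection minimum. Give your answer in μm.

0.477 μm

At the upper boundary (n = 1.68 to n = 2.0) the reflected ray undergoes a half-wave phase shift.
Bottom surface (2.0 → 2.32): reflection off a higher-index medium gives a half-wave phase shift.
Zero or two π shifts → no net half-wave offset.
So the condition for destructive reflection is 2 n t = (m + ½) λ.
The fifth-smallest nonzero thickness corresponds to m = 4: t = (m + ½) λ / (2 n) = 4.50 × 424 / (2 × 2.0) = 477 nm.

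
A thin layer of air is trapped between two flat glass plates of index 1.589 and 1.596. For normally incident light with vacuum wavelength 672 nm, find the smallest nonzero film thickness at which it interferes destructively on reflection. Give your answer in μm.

0.336 μm

At the upper boundary (n = 1.589 to n = 1.0) the reflected ray undergoes no phase shift.
Bottom surface (1.0 → 1.596): reflection off a higher-index medium gives a half-wave phase shift.
The two reflections differ by half a wavelength.
With one net inversion, destructive interference in reflection requires 2 n t = m λ.
Minimum nonzero at m = 1: t = λ / (2 n) = 672 / (2 × 1.0) = 336 nm.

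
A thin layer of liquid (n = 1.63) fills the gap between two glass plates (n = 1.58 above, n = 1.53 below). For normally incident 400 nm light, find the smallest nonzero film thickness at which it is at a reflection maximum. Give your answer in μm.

Top surface (1.58 → 1.63): reflection off a higher-index medium gives a half-wave phase shift.
Ray reflecting at the bottom interface goes from n = 1.63 toward n = 1.53: no phase shift.
The two reflections differ by half a wavelength.
So the condition for constructive reflection is 2 n t = (m + ½) λ.
Minimum at m = 0: t = λ / (4 n) = 400 / (4 × 1.63) = 61.3 nm.

0.0613 μm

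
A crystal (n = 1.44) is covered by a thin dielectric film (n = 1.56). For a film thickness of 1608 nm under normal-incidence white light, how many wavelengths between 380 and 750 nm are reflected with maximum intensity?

6

At the upper boundary (n = 1.0 to n = 1.56) the reflected ray undergoes a half-wave phase shift.
Ray reflecting at the bottom interface goes from n = 1.56 toward n = 1.44: no phase shift.
Exactly one π shift → a net half-wave offset.
For maximum reflection here: 2 n t = (m + ½) λ.
λ = 2 n t / (m + ½) = 5017 / (m + ½) nm.
m=6: 772 nm (IR); m=7: 669 nm (visible); m=8: 590 nm (visible); m=9: 528 nm (visible); m=10: 478 nm (visible); m=11: 436 nm (visible); m=12: 401 nm (visible); m=13: 372 nm (UV).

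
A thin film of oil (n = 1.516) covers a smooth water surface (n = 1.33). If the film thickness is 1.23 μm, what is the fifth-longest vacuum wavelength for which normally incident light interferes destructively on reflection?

Ray reflecting at the top interface goes from n = 1.0 toward n = 1.516: a half-wave phase shift.
Ray reflecting at the bottom interface goes from n = 1.516 toward n = 1.33: no phase shift.
Net: one phase inversion between the two reflected rays.
With one net inversion, destructive interference in reflection requires 2 n t = m λ.
λ = 2 n t / m. The fifth-longest wavelength is m = 5: λ = 2 × 1.516 × 1230 / 5.00 = 746 nm.

746 nm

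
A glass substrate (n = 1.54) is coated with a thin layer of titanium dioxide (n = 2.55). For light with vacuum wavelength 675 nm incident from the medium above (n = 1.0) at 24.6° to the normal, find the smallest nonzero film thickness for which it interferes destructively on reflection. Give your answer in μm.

Ray reflecting at the top interface goes from n = 1.0 toward n = 2.55: a half-wave phase shift.
At the lower boundary (n = 2.55 to n = 1.54) the reflected ray undergoes no phase shift.
Net: one phase inversion between the two reflected rays.
For dark reflection here: 2 n t cos θ_r = m λ.
Snell's law: 1.0 sin 24.6° = 2.55 sin θ_r → sin θ_r = 0.163, cos θ_r = 0.987.
Minimum nonzero at m = 1: t = λ / (2 n cos θ_r) = 675 / (2 × 2.55 × 0.987) = 134 nm.

0.134 μm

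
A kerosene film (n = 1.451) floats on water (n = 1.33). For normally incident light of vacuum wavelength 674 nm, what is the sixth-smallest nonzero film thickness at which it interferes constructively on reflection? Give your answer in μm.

Ray reflecting at the top interface goes from n = 1.0 toward n = 1.451: a half-wave phase shift.
Bottom surface (1.451 → 1.33): reflection off a lower-index medium gives no phase shift.
Exactly one π shift → a net half-wave offset.
For maximum reflection here: 2 n t = (m + ½) λ.
The sixth-smallest nonzero thickness corresponds to m = 5: t = (m + ½) λ / (2 n) = 5.50 × 674 / (2 × 1.451) = 1277 nm.

1.28 μm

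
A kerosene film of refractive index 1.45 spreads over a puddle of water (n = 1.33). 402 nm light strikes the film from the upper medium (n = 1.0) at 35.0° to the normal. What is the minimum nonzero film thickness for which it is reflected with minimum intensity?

Ray reflecting at the top interface goes from n = 1.0 toward n = 1.45: a half-wave phase shift.
At the lower boundary (n = 1.45 to n = 1.33) the reflected ray undergoes no phase shift.
Exactly one π shift → a net half-wave offset.
With one net inversion, destructive interference in reflection requires 2 n t cos θ_r = m λ.
Snell's law: 1.0 sin 35.0° = 1.45 sin θ_r → sin θ_r = 0.396, cos θ_r = 0.918.
Minimum nonzero at m = 1: t = λ / (2 n cos θ_r) = 402 / (2 × 1.45 × 0.918) = 151 nm.

151 nm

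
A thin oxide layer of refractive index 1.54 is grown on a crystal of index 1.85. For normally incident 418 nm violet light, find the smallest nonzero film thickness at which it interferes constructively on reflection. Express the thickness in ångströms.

At the upper boundary (n = 1.0 to n = 1.54) the reflected ray undergoes a half-wave phase shift.
Bottom surface (1.54 → 1.85): reflection off a higher-index medium gives a half-wave phase shift.
Net: no relative phase inversion (both shifts match).
For bright reflection here: 2 n t = m λ.
Minimum nonzero at m = 1: t = λ / (2 n) = 418 / (2 × 1.54) = 136 nm.

1357 Å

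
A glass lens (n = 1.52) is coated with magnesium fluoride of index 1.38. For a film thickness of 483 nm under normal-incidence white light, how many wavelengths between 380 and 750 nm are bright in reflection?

At the upper boundary (n = 1.0 to n = 1.38) the reflected ray undergoes a half-wave phase shift.
Ray reflecting at the bottom interface goes from n = 1.38 toward n = 1.52: a half-wave phase shift.
Net: no relative phase inversion (both shifts match).
So the condition for constructive reflection is 2 n t = m λ.
λ = 2 n t / m = 1333 / m nm.
m=1: 1333 nm (IR); m=2: 667 nm (visible); m=3: 444 nm (visible); m=4: 333 nm (UV).

2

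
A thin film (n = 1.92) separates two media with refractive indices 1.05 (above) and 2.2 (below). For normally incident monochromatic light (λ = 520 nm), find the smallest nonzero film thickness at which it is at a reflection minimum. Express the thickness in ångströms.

677 Å

At the upper boundary (n = 1.05 to n = 1.92) the reflected ray undergoes a half-wave phase shift.
Bottom surface (1.92 → 2.2): reflection off a higher-index medium gives a half-wave phase shift.
Zero or two π shifts → no net half-wave offset.
For minimum reflection here: 2 n t = (m + ½) λ.
Minimum at m = 0: t = λ / (4 n) = 520 / (4 × 1.92) = 67.7 nm.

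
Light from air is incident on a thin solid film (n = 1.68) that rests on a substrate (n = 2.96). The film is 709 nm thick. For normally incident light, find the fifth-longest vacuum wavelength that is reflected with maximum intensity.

476 nm

Top surface (1.0 → 1.68): reflection off a higher-index medium gives a half-wave phase shift.
At the lower boundary (n = 1.68 to n = 2.96) the reflected ray undergoes a half-wave phase shift.
Net: no relative phase inversion (both shifts match).
With no net inversion, constructive interference in reflection requires 2 n t = m λ.
λ = 2 n t / m. The fifth-longest wavelength is m = 5: λ = 2 × 1.68 × 709 / 5.00 = 476 nm.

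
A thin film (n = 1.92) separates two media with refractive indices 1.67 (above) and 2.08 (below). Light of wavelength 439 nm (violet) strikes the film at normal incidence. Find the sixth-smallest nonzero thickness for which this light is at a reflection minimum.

629 nm

Ray reflecting at the top interface goes from n = 1.67 toward n = 1.92: a half-wave phase shift.
At the lower boundary (n = 1.92 to n = 2.08) the reflected ray undergoes a half-wave phase shift.
The two reflections carry the same phase change, so no net offset.
So the condition for destructive reflection is 2 n t = (m + ½) λ.
The sixth-smallest nonzero thickness corresponds to m = 5: t = (m + ½) λ / (2 n) = 5.50 × 439 / (2 × 1.92) = 629 nm.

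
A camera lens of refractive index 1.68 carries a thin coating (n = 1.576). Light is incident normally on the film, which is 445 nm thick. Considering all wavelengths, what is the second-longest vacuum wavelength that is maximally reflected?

At the upper boundary (n = 1.0 to n = 1.576) the reflected ray undergoes a half-wave phase shift.
At the lower boundary (n = 1.576 to n = 1.68) the reflected ray undergoes a half-wave phase shift.
Zero or two π shifts → no net half-wave offset.
For bright reflection here: 2 n t = m λ.
λ = 2 n t / m. The second-longest wavelength is m = 2: λ = 2 × 1.576 × 445 / 2.00 = 701 nm.

701 nm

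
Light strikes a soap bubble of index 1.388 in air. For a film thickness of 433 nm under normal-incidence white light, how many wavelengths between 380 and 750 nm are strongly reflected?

1

At the upper boundary (n = 1.0 to n = 1.388) the reflected ray undergoes a half-wave phase shift.
Ray reflecting at the bottom interface goes from n = 1.388 toward n = 1.0: no phase shift.
Exactly one π shift → a net half-wave offset.
So the condition for constructive reflection is 2 n t = (m + ½) λ.
λ = 2 n t / (m + ½) = 1202 / (m + ½) nm.
m=1: 801 nm (IR); m=2: 481 nm (visible); m=3: 343 nm (UV).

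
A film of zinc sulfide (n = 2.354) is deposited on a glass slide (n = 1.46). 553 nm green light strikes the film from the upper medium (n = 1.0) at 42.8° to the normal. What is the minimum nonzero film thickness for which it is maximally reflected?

Ray reflecting at the top interface goes from n = 1.0 toward n = 2.354: a half-wave phase shift.
Bottom surface (2.354 → 1.46): reflection off a lower-index medium gives no phase shift.
Net: one phase inversion between the two reflected rays.
So the condition for constructive reflection is 2 n t cos θ_r = (m + ½) λ.
Snell's law: 1.0 sin 42.8° = 2.354 sin θ_r → sin θ_r = 0.289, cos θ_r = 0.957.
Minimum at m = 0: t = λ / (4 n cos θ_r) = 553 / (4 × 2.354 × 0.957) = 61.3 nm.

61.3 nm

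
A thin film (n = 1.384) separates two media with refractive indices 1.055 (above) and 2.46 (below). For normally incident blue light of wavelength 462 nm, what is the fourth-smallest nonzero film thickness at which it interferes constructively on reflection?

668 nm

Top surface (1.055 → 1.384): reflection off a higher-index medium gives a half-wave phase shift.
Ray reflecting at the bottom interface goes from n = 1.384 toward n = 2.46: a half-wave phase shift.
Net: no relative phase inversion (both shifts match).
So the condition for constructive reflection is 2 n t = m λ.
The fourth-smallest nonzero thickness corresponds to m = 4: t = m λ / (2 n) = 4.00 × 462 / (2 × 1.384) = 668 nm.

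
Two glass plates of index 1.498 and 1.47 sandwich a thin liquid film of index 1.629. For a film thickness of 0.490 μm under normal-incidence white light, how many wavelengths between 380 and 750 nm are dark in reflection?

2

At the upper boundary (n = 1.498 to n = 1.629) the reflected ray undergoes a half-wave phase shift.
Bottom surface (1.629 → 1.47): reflection off a lower-index medium gives no phase shift.
Net: one phase inversion between the two reflected rays.
With one net inversion, destructive interference in reflection requires 2 n t = m λ.
λ = 2 n t / m = 1596 / m nm.
m=2: 798 nm (IR); m=3: 532 nm (visible); m=4: 399 nm (visible); m=5: 319 nm (UV).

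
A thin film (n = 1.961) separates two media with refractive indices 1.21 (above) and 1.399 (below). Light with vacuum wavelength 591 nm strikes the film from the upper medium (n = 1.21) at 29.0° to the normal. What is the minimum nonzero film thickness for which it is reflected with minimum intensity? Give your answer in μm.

0.158 μm

Ray reflecting at the top interface goes from n = 1.21 toward n = 1.961: a half-wave phase shift.
At the lower boundary (n = 1.961 to n = 1.399) the reflected ray undergoes no phase shift.
Exactly one π shift → a net half-wave offset.
With one net inversion, destructive interference in reflection requires 2 n t cos θ_r = m λ.
Snell's law: 1.21 sin 29.0° = 1.961 sin θ_r → sin θ_r = 0.299, cos θ_r = 0.954.
Minimum nonzero at m = 1: t = λ / (2 n cos θ_r) = 591 / (2 × 1.961 × 0.954) = 158 nm.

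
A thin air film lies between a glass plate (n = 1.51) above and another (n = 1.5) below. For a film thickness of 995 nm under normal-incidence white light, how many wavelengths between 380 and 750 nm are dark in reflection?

At the upper boundary (n = 1.51 to n = 1.0) the reflected ray undergoes no phase shift.
At the lower boundary (n = 1.0 to n = 1.5) the reflected ray undergoes a half-wave phase shift.
Net: one phase inversion between the two reflected rays.
With one net inversion, destructive interference in reflection requires 2 n t = m λ.
λ = 2 n t / m = 1990 / m nm.
m=2: 995 nm (IR); m=3: 663 nm (visible); m=4: 498 nm (visible); m=5: 398 nm (visible); m=6: 332 nm (UV).

3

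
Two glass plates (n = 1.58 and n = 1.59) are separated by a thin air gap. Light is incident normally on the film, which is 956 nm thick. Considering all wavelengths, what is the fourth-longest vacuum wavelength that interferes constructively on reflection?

546 nm

Top surface (1.58 → 1.0): reflection off a lower-index medium gives no phase shift.
At the lower boundary (n = 1.0 to n = 1.59) the reflected ray undergoes a half-wave phase shift.
Net: one phase inversion between the two reflected rays.
So the condition for constructive reflection is 2 n t = (m + ½) λ.
λ = 2 n t / (m + ½). The fourth-longest wavelength is m = 3: λ = 2 × 1.0 × 956 / 3.50 = 546 nm.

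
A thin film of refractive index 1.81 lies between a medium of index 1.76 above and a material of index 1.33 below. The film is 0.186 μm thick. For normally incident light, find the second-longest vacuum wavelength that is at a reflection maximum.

449 nm

Ray reflecting at the top interface goes from n = 1.76 toward n = 1.81: a half-wave phase shift.
Ray reflecting at the bottom interface goes from n = 1.81 toward n = 1.33: no phase shift.
The two reflections differ by half a wavelength.
With one net inversion, constructive interference in reflection requires 2 n t = (m + ½) λ.
λ = 2 n t / (m + ½). The second-longest wavelength is m = 1: λ = 2 × 1.81 × 186 / 1.50 = 449 nm.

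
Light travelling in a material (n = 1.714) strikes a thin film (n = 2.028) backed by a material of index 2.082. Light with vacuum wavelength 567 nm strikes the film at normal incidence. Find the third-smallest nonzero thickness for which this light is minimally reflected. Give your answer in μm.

At the upper boundary (n = 1.714 to n = 2.028) the reflected ray undergoes a half-wave phase shift.
Bottom surface (2.028 → 2.082): reflection off a higher-index medium gives a half-wave phase shift.
Net: no relative phase inversion (both shifts match).
So the condition for destructive reflection is 2 n t = (m + ½) λ.
The third-smallest nonzero thickness corresponds to m = 2: t = (m + ½) λ / (2 n) = 2.50 × 567 / (2 × 2.028) = 349 nm.

0.349 μm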